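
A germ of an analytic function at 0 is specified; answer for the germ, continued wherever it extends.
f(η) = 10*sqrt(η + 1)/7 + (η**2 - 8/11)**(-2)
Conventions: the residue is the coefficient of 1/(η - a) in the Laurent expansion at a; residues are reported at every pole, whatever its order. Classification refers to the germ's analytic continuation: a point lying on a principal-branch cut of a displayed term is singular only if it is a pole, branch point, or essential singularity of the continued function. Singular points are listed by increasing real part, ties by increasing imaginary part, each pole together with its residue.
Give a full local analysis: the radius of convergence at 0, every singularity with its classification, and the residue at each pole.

Denominator factor (η**2 - 8/11)^2: discriminant 32/11, real irrational roots (2/11)*sqrt(22) and -(2/11)*sqrt(22); poles of order 2, moduli (2/11)*sqrt(22) and (2/11)*sqrt(22).
Branch term (10/7)*sqrt(1 - η/(-1)): its argument vanishes at η = -1, a square-root branch point, modulus 1.
The radius of convergence is the smallest modulus among the singular points: (2/11)*sqrt(22).
The branch term is analytic at -(2/11)*sqrt(22) and contributes nothing to the residue; only the rational part matters.
The factor η**2 - 8/11 splits as (η - a)(η - a') with a = -(2/11)*sqrt(22), a' = (2/11)*sqrt(22). At the order-2 pole a set g(η) = (η - a)^2*(rational part) = [1] / (η - a')^2.
Order-2 pole: residue = g'(a); g'(-(2/11)*sqrt(22)) = (11/128)*sqrt(22), so the residue is (11/128)*sqrt(22).
The branch term is analytic at (2/11)*sqrt(22) and contributes nothing to the residue; only the rational part matters.
The factor η**2 - 8/11 splits as (η - a)(η - a') with a = (2/11)*sqrt(22), a' = -(2/11)*sqrt(22). At the order-2 pole a set g(η) = (η - a)^2*(rational part) = [1] / (η - a')^2.
Order-2 pole: residue = g'(a); g'((2/11)*sqrt(22)) = -(11/128)*sqrt(22), so the residue is -(11/128)*sqrt(22).
List the singular points by increasing real part (a conjugate pair: the negative imaginary part first).

Radius of convergence at 0: (2/11)*sqrt(22).
At -1: an algebraic (square-root) branch point.
At -(2/11)*sqrt(22): a pole of order 2; residue (11/128)*sqrt(22).
At (2/11)*sqrt(22): a pole of order 2; residue -(11/128)*sqrt(22).


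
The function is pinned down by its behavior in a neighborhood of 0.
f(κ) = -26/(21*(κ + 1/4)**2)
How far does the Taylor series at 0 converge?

The radius of convergence is 1/4.

Denominator factor (κ + 1/4)^2: pole of order 2 at -1/4, modulus 1/4.
The radius of convergence is the smallest modulus among the singular points: 1/4.


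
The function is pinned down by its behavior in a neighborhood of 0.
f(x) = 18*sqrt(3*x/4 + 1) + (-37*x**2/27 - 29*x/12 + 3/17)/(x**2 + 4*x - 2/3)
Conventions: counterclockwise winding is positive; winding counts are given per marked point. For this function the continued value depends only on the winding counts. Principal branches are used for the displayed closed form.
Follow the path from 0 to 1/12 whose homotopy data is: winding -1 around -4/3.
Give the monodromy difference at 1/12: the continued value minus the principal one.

Continued minus principal equals -(9)*sqrt(17).

The rational part is single-valued and drops out of the difference; each branch term changes only by its own monodromy.
(18)*sqrt(1 - x/(-4/3)): winding -1 is odd, the square root flips sign, contributing -2*(18)*sqrt(1 - (1/12)/(-4/3)) = -2*(18)*sqrt(17/16) = -(9)*sqrt(17).
Summing the contributions at x = 1/12 gives -(9)*sqrt(17).


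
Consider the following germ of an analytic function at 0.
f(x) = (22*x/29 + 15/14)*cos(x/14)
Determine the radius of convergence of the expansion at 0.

The radius of convergence is infinite.

The factor cos(x/14) is entire and contributes no finite singular point.
The polynomial part has no poles.
No finite singular points: the Taylor series at 0 converges everywhere.


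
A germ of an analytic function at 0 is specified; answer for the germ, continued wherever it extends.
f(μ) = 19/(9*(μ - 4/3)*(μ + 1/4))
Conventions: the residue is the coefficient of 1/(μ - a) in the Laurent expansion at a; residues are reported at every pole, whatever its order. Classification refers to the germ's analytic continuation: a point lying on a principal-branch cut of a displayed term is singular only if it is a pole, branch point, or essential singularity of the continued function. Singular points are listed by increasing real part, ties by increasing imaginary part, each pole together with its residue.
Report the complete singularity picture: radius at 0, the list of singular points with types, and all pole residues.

Radius of convergence at 0: 1/4.
At -1/4: a pole of order 1; residue -4/3.
At 4/3: a pole of order 1; residue 4/3.

Denominator factor (μ + 1/4): pole of order 1 at -1/4, modulus 1/4.
Denominator factor (μ - 4/3): pole of order 1 at 4/3, modulus 4/3.
The radius of convergence is the smallest modulus among the singular points: 1/4.
At the order-1 pole -1/4 set g(μ) = (μ - (-1/4))*f(μ) = 19/(9*(μ - 4/3)).
Simple pole: residue = g(a) at a = -1/4, which is -4/3.
At the order-1 pole 4/3 set g(μ) = (μ - (4/3))*f(μ) = 19/(9*(μ + 1/4)).
Simple pole: residue = g(a) at a = 4/3, which is 4/3.
List the singular points by increasing real part (a conjugate pair: the negative imaginary part first).


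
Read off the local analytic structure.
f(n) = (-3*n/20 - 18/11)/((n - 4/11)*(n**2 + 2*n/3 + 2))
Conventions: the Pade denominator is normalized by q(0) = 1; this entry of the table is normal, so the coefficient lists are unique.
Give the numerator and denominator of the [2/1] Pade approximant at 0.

Taylor coefficients needed (expand at 0): a_0 = 9/4, a_1 = 903/160, a_2 = 9329/640, a_3 = 312361/7680.
Write the denominator as Q(n) = 1 + q1*n. Requiring Q*f - P = O(n^4) with deg P <= 2 kills the coefficients of n^3..n^3 in Q*f:
  n^3: a_3 + q1*a_2 = 0, i.e. 312361/7680 + (9329/640)*q1 = 0.
Solving this linear system: q1 = -312361/111948.
The numerator is Q*f truncated at degree 2: P0 = a_0 = 9/4; P1 = a_1 + q1*a_0 = -946743/1492640; P2 = a_2 + q1*a_1 = -349521/298528.

The Pade approximant has numerator coefficients [9/4, -946743/1492640, -349521/298528]; denominator coefficients [1, -312361/111948].


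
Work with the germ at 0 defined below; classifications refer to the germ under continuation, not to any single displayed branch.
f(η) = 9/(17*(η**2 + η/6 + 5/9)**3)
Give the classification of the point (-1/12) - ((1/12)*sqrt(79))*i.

The point is a pole of order 3.

The denominator factor η**2 + η/6 + 5/9 vanishes at (-1/12) - ((1/12)*sqrt(79))*i and appears to the power 3; the numerator there equals 9/17, nonzero, and no other factor vanishes.
Hence a pole whose order is the multiplicity, 3.


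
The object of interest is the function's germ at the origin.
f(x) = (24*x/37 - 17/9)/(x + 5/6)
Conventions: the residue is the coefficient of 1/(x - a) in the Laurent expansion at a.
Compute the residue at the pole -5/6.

The residue is -809/333.

At the order-1 pole -5/6 set g(x) = (x - (-5/6))*f(x) = 24*x/37 - 17/9.
Simple pole: residue = g(a) at a = -5/6, which is -809/333.


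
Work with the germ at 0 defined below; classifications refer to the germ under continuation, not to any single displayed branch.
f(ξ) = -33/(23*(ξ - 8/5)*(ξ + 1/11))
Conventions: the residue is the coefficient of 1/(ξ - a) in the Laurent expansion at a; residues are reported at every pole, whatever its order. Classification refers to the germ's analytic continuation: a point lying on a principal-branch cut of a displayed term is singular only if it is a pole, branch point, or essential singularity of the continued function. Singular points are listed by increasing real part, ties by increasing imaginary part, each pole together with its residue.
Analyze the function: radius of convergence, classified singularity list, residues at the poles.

Radius of convergence at 0: 1/11.
At -1/11: a pole of order 1; residue 605/713.
At 8/5: a pole of order 1; residue -605/713.

Denominator factor (ξ - 8/5): pole of order 1 at 8/5, modulus 8/5.
Denominator factor (ξ + 1/11): pole of order 1 at -1/11, modulus 1/11.
The radius of convergence is the smallest modulus among the singular points: 1/11.
At the order-1 pole -1/11 set g(ξ) = (ξ - (-1/11))*f(ξ) = -33/(23*(ξ - 8/5)).
Simple pole: residue = g(a) at a = -1/11, which is 605/713.
At the order-1 pole 8/5 set g(ξ) = (ξ - (8/5))*f(ξ) = -33/(23*(ξ + 1/11)).
Simple pole: residue = g(a) at a = 8/5, which is -605/713.
List the singular points by increasing real part (a conjugate pair: the negative imaginary part first).


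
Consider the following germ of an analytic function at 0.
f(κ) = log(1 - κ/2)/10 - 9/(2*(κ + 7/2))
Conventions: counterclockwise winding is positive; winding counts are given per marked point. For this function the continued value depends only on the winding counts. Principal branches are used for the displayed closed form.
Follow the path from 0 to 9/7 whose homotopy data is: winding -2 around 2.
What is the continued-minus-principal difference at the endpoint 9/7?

Continued minus principal equals -(2/5)*pi*i.

The rational part is single-valued and drops out of the difference; each branch term changes only by its own monodromy.
(1/10)*log(1 - κ/(2)): each positive loop around 2 adds 2*pi*i to the log, so winding -2 contributes (1/10)*(-2)*2*pi*i = -(2/5)*pi*i.
Summing the contributions at κ = 9/7 gives -(2/5)*pi*i.


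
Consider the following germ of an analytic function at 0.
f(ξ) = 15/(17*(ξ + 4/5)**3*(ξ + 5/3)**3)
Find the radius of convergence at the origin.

The radius of convergence is 4/5.

Denominator factor (ξ + 5/3)^3: pole of order 3 at -5/3, modulus 5/3.
Denominator factor (ξ + 4/5)^3: pole of order 3 at -4/5, modulus 4/5.
The radius of convergence is the smallest modulus among the singular points: 4/5.


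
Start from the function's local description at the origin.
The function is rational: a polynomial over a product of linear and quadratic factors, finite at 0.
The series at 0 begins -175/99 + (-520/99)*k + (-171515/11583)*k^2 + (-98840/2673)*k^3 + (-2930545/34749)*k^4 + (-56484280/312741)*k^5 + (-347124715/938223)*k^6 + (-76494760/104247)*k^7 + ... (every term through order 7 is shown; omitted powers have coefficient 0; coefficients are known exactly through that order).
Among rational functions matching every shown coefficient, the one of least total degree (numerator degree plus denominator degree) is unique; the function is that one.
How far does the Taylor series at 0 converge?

No rational of total degree below 5 reproduces all 8 coefficients; solving the [2/3] Pade equations on them gives f(k) = (40*k**2/39 - 13*k/15 + 7/11)/((k - 1)*(k - 3/5)**2), whose expansion matches every shown term.
Denominator factor (k - 1): pole of order 1 at 1, modulus 1.
Denominator factor (k - 3/5)^2: pole of order 2 at 3/5, modulus 3/5.
The radius of convergence is the smallest modulus among the singular points: 3/5.

The radius of convergence is 3/5.


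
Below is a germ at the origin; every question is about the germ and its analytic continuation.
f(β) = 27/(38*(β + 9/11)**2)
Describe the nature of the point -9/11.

The denominator factor β + 9/11 vanishes at -9/11 and appears to the power 2; the numerator there equals 27/38, nonzero, and no other factor vanishes.
Hence a pole whose order is the multiplicity, 2.

The point is a pole of order 2.


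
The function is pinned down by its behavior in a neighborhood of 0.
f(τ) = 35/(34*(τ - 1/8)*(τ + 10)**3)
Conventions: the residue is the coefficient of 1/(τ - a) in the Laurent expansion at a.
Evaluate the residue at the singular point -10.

The residue is -8960/9034497.

At the order-3 pole -10 set g(τ) = (τ - (-10))^3*f(τ) = 35/(34*(τ - 1/8)).
Order-3 pole: residue = g''(a)/2; g''(-10) = -17920/9034497, so the residue is -8960/9034497.


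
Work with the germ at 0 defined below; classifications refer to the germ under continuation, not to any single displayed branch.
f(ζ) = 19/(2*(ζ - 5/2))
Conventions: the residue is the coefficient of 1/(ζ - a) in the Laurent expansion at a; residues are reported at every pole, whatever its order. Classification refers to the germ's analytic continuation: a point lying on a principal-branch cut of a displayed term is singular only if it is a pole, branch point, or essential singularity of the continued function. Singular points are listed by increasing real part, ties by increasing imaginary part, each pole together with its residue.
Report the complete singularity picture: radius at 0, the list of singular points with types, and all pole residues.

Denominator factor (ζ - 5/2): pole of order 1 at 5/2, modulus 5/2.
The radius of convergence is the smallest modulus among the singular points: 5/2.
At the order-1 pole 5/2 set g(ζ) = (ζ - (5/2))*f(ζ) = 19/2.
Simple pole: residue = g(a) at a = 5/2, which is 19/2.

Radius of convergence at 0: 5/2.
At 5/2: a pole of order 1; residue 19/2.


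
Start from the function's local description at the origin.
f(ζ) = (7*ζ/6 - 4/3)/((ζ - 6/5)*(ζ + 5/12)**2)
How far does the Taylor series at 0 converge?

Denominator factor (ζ + 5/12)^2: pole of order 2 at -5/12, modulus 5/12.
Denominator factor (ζ - 6/5): pole of order 1 at 6/5, modulus 6/5.
The radius of convergence is the smallest modulus among the singular points: 5/12.

The radius of convergence is 5/12.


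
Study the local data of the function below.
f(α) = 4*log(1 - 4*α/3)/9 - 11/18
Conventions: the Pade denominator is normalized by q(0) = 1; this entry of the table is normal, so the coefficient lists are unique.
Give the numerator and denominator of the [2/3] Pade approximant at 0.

Taylor coefficients needed (expand at 0): a_0 = -11/18, a_1 = -16/27, a_2 = -32/81, a_3 = -256/729, a_4 = -256/729, a_5 = -4096/10935.
Write the denominator as Q(α) = 1 + q1*α + q2*α^2 + q3*α^3. Requiring Q*f - P = O(α^6) with deg P <= 2 kills the coefficients of α^3..α^5 in Q*f:
  α^3: a_3 + q1*a_2 + q2*a_1 + q3*a_0 = 0, i.e. -256/729 + (-32/81)*q1 + (-16/27)*q2 + (-11/18)*q3 = 0.
  α^4: a_4 + q1*a_3 + q2*a_2 + q3*a_1 = 0, i.e. -256/729 + (-256/729)*q1 + (-32/81)*q2 + (-16/27)*q3 = 0.
  α^5: a_5 + q1*a_4 + q2*a_3 + q3*a_2 = 0, i.e. -4096/10935 + (-256/729)*q1 + (-256/729)*q2 + (-32/81)*q3 = 0.
Solving this linear system: q1 = -56/39, q2 = 184/585, q3 = 256/5265.
The numerator is Q*f truncated at degree 2: P0 = a_0 = -11/18; P1 = a_1 + q1*a_0 = 100/351; P2 = a_2 + q1*a_1 + q2*a_0 = 1388/5265.

The Pade approximant has numerator coefficients [-11/18, 100/351, 1388/5265]; denominator coefficients [1, -56/39, 184/585, 256/5265].


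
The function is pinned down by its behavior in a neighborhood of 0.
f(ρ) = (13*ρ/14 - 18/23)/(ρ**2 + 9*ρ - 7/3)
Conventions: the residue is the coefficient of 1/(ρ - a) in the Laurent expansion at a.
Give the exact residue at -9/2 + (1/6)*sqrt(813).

The factor ρ**2 + 9*ρ - 7/3 splits as (ρ - a)(ρ - a') with a = -9/2 + (1/6)*sqrt(813), a' = -9/2 - (1/6)*sqrt(813). At the order-1 pole a set g(ρ) = (ρ - a)*f(ρ) = [13*ρ/14 - 18/23] / (ρ - a').
Simple pole: residue = g(a) at a = -9/2 + (1/6)*sqrt(813), which is 13/28 - (3195/174524)*sqrt(813).

The residue is 13/28 - (3195/174524)*sqrt(813).


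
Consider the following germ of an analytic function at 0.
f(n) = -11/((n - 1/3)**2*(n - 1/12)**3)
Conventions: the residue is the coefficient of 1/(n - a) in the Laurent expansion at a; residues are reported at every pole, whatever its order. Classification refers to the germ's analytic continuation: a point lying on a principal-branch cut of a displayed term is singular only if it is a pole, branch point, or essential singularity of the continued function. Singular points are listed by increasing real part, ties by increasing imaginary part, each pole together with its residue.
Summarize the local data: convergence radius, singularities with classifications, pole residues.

Radius of convergence at 0: 1/12.
At 1/12: a pole of order 3; residue -8448.
At 1/3: a pole of order 2; residue 8448.

Denominator factor (n - 1/12)^3: pole of order 3 at 1/12, modulus 1/12.
Denominator factor (n - 1/3)^2: pole of order 2 at 1/3, modulus 1/3.
The radius of convergence is the smallest modulus among the singular points: 1/12.
At the order-3 pole 1/12 set g(n) = (n - (1/12))^3*f(n) = -11/(n - 1/3)**2.
Order-3 pole: residue = g''(a)/2; g''(1/12) = -16896, so the residue is -8448.
At the order-2 pole 1/3 set g(n) = (n - (1/3))^2*f(n) = -11/(n - 1/12)**3.
Order-2 pole: residue = g'(a); g'(1/3) = 8448, so the residue is 8448.
List the singular points by increasing real part (a conjugate pair: the negative imaginary part first).


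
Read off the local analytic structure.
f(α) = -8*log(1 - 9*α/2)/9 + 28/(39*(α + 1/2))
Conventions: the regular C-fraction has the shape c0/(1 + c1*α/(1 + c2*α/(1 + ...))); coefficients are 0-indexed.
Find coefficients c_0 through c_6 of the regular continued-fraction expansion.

Taylor coefficients (expand at 0): a_0 = 56/39, a_1 = 44/39, a_2 = 575/39, a_3 = 605/39, a_4 = 35599/312, a_5 = 220039/780, a_6 = 824981/624.
c0 = a_0 = 56/39. Peel one level at a time: if S = 1 + c*α/S' with S'(0) = 1, then c is the α-coefficient of S and S' = c*α/(S - 1).
S_1 = c0/f = 1 + (-11/14)*α + (-3783/392)*α^2 + ...; c1 = -11/14.
S_2 = c1*α/(S_1 - 1) = 1 + (-3783/308)*α + (304005/1936)*α^2 + ...; c2 = -3783/308.
S_3 = c2*α/(S_2 - 1) = 1 + (54565/4268)*α + (104293/37636)*α^2 + ...; c3 = 54565/4268.
S_4 = c3*α/(S_3 - 1) = 1 + (-163889/756115)*α + (155212497/243048100)*α^2 + ...; c4 = -163889/756115.
S_5 = c4*α/(S_4 - 1) = 1 + (1368692019/464550820)*α + (183466834893/11099010050)*α^2 + ...; c5 = 1368692019/464550820.
S_6 = c5*α/(S_5 - 1) = 1 + (-218422906146/38931161495)*α + ...; c6 = -218422906146/38931161495.

The regular C-fraction coefficients are [56/39, -11/14, -3783/308, 54565/4268, -163889/756115, 1368692019/464550820, -218422906146/38931161495].


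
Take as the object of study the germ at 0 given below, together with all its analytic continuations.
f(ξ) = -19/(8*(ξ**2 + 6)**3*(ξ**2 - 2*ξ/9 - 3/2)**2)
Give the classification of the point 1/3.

Denominator factors: ξ**2 + 6 = 55/9 at ξ = 1/3; ξ**2 - 2*ξ/9 - 3/2 = -79/54 at ξ = 1/3 — none vanishes.
So the germ continues analytically to 1/3.

The point is a regular point.


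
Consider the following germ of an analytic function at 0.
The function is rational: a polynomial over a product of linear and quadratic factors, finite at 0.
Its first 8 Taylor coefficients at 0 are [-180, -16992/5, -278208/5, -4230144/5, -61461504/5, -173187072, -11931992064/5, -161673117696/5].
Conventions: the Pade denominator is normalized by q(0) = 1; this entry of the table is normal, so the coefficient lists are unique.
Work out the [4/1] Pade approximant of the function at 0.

The Pade approximant has numerator coefficients [-180, -1065024/1235, -9585216/1235, -76681728/1235, -460090368/1235]; denominator coefficients [1, -3480/247].

Taylor coefficients needed (read off): a_0 = -180, a_1 = -16992/5, a_2 = -278208/5, a_3 = -4230144/5, a_4 = -61461504/5, a_5 = -173187072.
Write the denominator as Q(κ) = 1 + q1*κ. Requiring Q*f - P = O(κ^6) with deg P <= 4 kills the coefficients of κ^5..κ^5 in Q*f:
  κ^5: a_5 + q1*a_4 = 0, i.e. -173187072 + (-61461504/5)*q1 = 0.
Solving this linear system: q1 = -3480/247.
The numerator is Q*f truncated at degree 4: P0 = a_0 = -180; P1 = a_1 + q1*a_0 = -1065024/1235; P2 = a_2 + q1*a_1 = -9585216/1235; P3 = a_3 + q1*a_2 = -76681728/1235; P4 = a_4 + q1*a_3 = -460090368/1235.


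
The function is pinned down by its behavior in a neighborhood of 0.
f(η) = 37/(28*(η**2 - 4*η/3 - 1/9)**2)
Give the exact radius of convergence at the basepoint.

The radius of convergence is -2/3 + (1/3)*sqrt(5).

Denominator factor (η**2 - 4*η/3 - 1/9)^2: discriminant 20/9, real irrational roots 2/3 + (1/3)*sqrt(5) and 2/3 - (1/3)*sqrt(5); poles of order 2, moduli 2/3 + (1/3)*sqrt(5) and -2/3 + (1/3)*sqrt(5).
The radius of convergence is the smallest modulus among the singular points: -2/3 + (1/3)*sqrt(5).


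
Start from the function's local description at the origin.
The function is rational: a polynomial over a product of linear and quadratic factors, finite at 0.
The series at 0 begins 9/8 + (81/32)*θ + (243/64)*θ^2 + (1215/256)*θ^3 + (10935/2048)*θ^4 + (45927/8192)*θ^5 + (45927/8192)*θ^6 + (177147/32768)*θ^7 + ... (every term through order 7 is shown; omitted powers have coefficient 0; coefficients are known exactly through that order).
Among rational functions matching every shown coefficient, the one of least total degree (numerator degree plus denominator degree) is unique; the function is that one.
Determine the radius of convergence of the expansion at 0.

No rational of total degree below 3 reproduces all 8 coefficients; solving the [0/3] Pade equations on them gives f(θ) = -8/(3*(θ - 4/3)**3), whose expansion matches every shown term.
Denominator factor (θ - 4/3)^3: pole of order 3 at 4/3, modulus 4/3.
The radius of convergence is the smallest modulus among the singular points: 4/3.

The radius of convergence is 4/3.


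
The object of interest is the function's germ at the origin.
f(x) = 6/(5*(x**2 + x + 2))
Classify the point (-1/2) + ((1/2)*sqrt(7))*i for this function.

The denominator factor x**2 + x + 2 vanishes at (-1/2) + ((1/2)*sqrt(7))*i and appears to the power 1; the numerator there equals 6/5, nonzero, and no other factor vanishes.
Hence a pole whose order is the multiplicity, 1.

The point is a pole of order 1.


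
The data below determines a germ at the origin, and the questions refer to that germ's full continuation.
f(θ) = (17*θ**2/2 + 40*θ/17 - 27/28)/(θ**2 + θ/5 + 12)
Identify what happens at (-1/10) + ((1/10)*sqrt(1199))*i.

The point is a pole of order 1.

The denominator factor θ**2 + θ/5 + 12 vanishes at (-1/10) + ((1/10)*sqrt(1199))*i and appears to the power 1; the numerator there equals (-306513/2975) + ((111/1700)*sqrt(1199))*i, nonzero, and no other factor vanishes.
Hence a pole whose order is the multiplicity, 1.


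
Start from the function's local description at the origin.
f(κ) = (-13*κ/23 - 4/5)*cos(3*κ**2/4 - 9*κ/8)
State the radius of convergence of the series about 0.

The radius of convergence is infinite.

The factor cos(3*κ**2/4 - 9*κ/8) is entire and contributes no finite singular point.
The polynomial part has no poles.
No finite singular points: the Taylor series at 0 converges everywhere.


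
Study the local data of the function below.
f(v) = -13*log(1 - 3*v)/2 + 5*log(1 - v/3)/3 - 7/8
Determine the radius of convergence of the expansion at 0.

Branch term (-13/2)*log(1 - v/(1/3)): its argument vanishes at v = 1/3, a logarithmic branch point, modulus 1/3.
Branch term (5/3)*log(1 - v/(3)): its argument vanishes at v = 3, a logarithmic branch point, modulus 3.
The radius of convergence is the smallest modulus among the singular points: 1/3.

The radius of convergence is 1/3.


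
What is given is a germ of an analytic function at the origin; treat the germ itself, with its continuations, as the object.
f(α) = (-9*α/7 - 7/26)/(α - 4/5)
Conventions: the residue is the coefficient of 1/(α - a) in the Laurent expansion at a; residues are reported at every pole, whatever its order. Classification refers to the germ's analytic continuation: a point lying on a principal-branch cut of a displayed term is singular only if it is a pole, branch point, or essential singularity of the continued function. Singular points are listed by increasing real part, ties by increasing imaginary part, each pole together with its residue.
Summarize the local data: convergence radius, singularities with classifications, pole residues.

Denominator factor (α - 4/5): pole of order 1 at 4/5, modulus 4/5.
The radius of convergence is the smallest modulus among the singular points: 4/5.
At the order-1 pole 4/5 set g(α) = (α - (4/5))*f(α) = -9*α/7 - 7/26.
Simple pole: residue = g(a) at a = 4/5, which is -1181/910.

Radius of convergence at 0: 4/5.
At 4/5: a pole of order 1; residue -1181/910.


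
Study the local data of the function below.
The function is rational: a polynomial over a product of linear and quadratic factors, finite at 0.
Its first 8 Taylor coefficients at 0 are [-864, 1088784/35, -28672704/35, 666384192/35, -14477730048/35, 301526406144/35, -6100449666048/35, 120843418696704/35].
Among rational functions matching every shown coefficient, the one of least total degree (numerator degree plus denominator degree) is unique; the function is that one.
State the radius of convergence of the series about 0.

No rational of total degree below 5 reproduces all 8 coefficients; solving the [1/4] Pade equations on them gives f(φ) = (φ/35 - 6)/(φ**2 + 3*φ/2 + 1/12)**2, whose expansion matches every shown term.
Denominator factor (φ**2 + 3*φ/2 + 1/12)^2: discriminant 23/12, real irrational roots -3/4 + (1/12)*sqrt(69) and -3/4 - (1/12)*sqrt(69); poles of order 2, moduli 3/4 - (1/12)*sqrt(69) and 3/4 + (1/12)*sqrt(69).
The radius of convergence is the smallest modulus among the singular points: 3/4 - (1/12)*sqrt(69).

The radius of convergence is 3/4 - (1/12)*sqrt(69).


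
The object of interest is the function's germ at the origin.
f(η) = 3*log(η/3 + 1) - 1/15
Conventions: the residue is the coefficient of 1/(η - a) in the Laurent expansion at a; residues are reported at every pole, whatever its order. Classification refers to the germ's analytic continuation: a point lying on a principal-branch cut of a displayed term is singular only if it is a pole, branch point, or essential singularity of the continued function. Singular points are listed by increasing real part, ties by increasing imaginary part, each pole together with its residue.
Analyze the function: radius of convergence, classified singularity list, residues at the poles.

Branch term (3)*log(1 - η/(-3)): its argument vanishes at η = -3, a logarithmic branch point, modulus 3.
The radius of convergence is the smallest modulus among the singular points: 3.

Radius of convergence at 0: 3.
At -3: a logarithmic branch point.


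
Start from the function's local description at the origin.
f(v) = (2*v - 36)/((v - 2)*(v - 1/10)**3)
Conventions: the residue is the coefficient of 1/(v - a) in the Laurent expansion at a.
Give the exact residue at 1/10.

At the order-3 pole 1/10 set g(v) = (v - (1/10))^3*f(v) = (2*v - 36)/(v - 2).
Order-3 pole: residue = g''(a)/2; g''(1/10) = 64000/6859, so the residue is 32000/6859.

The residue is 32000/6859.


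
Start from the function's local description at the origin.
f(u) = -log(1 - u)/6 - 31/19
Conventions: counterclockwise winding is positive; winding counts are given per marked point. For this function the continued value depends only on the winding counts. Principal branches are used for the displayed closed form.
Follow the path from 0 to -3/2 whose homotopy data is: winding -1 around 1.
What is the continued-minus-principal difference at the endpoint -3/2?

Continued minus principal equals (1/3)*pi*i.

The rational part is single-valued and drops out of the difference; each branch term changes only by its own monodromy.
(-1/6)*log(1 - u/(1)): each positive loop around 1 adds 2*pi*i to the log, so winding -1 contributes (-1/6)*(-1)*2*pi*i = (1/3)*pi*i.
Summing the contributions at u = -3/2 gives (1/3)*pi*i.


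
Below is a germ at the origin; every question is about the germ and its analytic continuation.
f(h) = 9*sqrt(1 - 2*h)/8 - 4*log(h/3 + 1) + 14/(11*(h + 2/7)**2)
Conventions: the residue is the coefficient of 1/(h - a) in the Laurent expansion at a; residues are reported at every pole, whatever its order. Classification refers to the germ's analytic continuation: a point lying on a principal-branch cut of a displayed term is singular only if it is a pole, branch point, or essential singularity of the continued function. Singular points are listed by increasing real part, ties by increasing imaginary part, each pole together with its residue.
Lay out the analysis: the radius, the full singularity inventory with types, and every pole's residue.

Radius of convergence at 0: 2/7.
At -3: a logarithmic branch point.
At -2/7: a pole of order 2; residue 0.
At 1/2: an algebraic (square-root) branch point.

Denominator factor (h + 2/7)^2: pole of order 2 at -2/7, modulus 2/7.
Branch term (-4)*log(1 - h/(-3)): its argument vanishes at h = -3, a logarithmic branch point, modulus 3.
Branch term (9/8)*sqrt(1 - h/(1/2)): its argument vanishes at h = 1/2, a square-root branch point, modulus 1/2.
The radius of convergence is the smallest modulus among the singular points: 2/7.
The branch terms are analytic at -2/7 and contribute nothing to the residue; only the rational part matters.
At the order-2 pole -2/7 set g(h) = (h - (-2/7))^2*(rational part) = 14/11.
Order-2 pole: residue = g'(a); g'(-2/7) = 0, so the residue is 0.
List the singular points by increasing real part (a conjugate pair: the negative imaginary part first).


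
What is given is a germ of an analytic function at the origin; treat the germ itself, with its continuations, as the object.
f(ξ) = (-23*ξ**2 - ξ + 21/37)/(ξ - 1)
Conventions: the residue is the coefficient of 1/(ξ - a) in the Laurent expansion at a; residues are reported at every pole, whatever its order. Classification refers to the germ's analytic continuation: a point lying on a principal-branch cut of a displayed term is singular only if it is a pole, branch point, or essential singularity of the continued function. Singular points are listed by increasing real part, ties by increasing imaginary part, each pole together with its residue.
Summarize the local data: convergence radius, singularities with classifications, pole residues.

Denominator factor (ξ - 1): pole of order 1 at 1, modulus 1.
The radius of convergence is the smallest modulus among the singular points: 1.
At the order-1 pole 1 set g(ξ) = (ξ - (1))*f(ξ) = -23*ξ**2 - ξ + 21/37.
Simple pole: residue = g(a) at a = 1, which is -867/37.

Radius of convergence at 0: 1.
At 1: a pole of order 1; residue -867/37.


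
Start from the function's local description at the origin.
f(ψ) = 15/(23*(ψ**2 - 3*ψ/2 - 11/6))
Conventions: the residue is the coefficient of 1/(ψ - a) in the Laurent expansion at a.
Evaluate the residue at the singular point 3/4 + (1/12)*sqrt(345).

The factor ψ**2 - 3*ψ/2 - 11/6 splits as (ψ - a)(ψ - a') with a = 3/4 + (1/12)*sqrt(345), a' = 3/4 - (1/12)*sqrt(345). At the order-1 pole a set g(ψ) = (ψ - a)*f(ψ) = [15/23] / (ψ - a').
Simple pole: residue = g(a) at a = 3/4 + (1/12)*sqrt(345), which is (6/529)*sqrt(345).

The residue is (6/529)*sqrt(345).


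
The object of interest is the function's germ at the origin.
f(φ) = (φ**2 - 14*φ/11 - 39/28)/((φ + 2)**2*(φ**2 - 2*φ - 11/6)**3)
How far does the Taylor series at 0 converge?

Denominator factor (φ**2 - 2*φ - 11/6)^3: discriminant 34/3, real irrational roots 1 + (1/6)*sqrt(102) and 1 - (1/6)*sqrt(102); poles of order 3, moduli 1 + (1/6)*sqrt(102) and -1 + (1/6)*sqrt(102).
Denominator factor (φ + 2)^2: pole of order 2 at -2, modulus 2.
The radius of convergence is the smallest modulus among the singular points: -1 + (1/6)*sqrt(102).

The radius of convergence is -1 + (1/6)*sqrt(102).


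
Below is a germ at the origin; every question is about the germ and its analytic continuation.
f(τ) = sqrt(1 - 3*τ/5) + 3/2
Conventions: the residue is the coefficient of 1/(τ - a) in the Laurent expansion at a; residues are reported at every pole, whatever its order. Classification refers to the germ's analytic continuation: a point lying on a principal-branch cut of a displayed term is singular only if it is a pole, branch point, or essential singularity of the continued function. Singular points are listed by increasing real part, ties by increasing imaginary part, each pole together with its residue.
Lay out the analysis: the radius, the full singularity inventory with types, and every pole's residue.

Radius of convergence at 0: 5/3.
At 5/3: an algebraic (square-root) branch point.

Branch term (1)*sqrt(1 - τ/(5/3)): its argument vanishes at τ = 5/3, a square-root branch point, modulus 5/3.
The radius of convergence is the smallest modulus among the singular points: 5/3.


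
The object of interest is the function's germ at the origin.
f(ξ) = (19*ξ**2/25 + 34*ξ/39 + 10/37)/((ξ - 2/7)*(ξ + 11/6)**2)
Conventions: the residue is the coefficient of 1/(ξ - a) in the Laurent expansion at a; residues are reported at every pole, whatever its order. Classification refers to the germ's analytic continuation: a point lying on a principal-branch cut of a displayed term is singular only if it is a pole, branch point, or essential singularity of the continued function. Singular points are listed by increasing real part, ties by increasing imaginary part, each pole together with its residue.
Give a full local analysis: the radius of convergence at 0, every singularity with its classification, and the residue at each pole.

Radius of convergence at 0: 2/7.
At -11/6: a pole of order 2; residue 60057403/95250025.
At 2/7: a pole of order 1; residue 12332616/95250025.

Denominator factor (ξ + 11/6)^2: pole of order 2 at -11/6, modulus 11/6.
Denominator factor (ξ - 2/7): pole of order 1 at 2/7, modulus 2/7.
The radius of convergence is the smallest modulus among the singular points: 2/7.
At the order-2 pole -11/6 set g(ξ) = (ξ - (-11/6))^2*f(ξ) = (19*ξ**2/25 + 34*ξ/39 + 10/37)/(ξ - 2/7).
Order-2 pole: residue = g'(a); g'(-11/6) = 60057403/95250025, so the residue is 60057403/95250025.
At the order-1 pole 2/7 set g(ξ) = (ξ - (2/7))*f(ξ) = (19*ξ**2/25 + 34*ξ/39 + 10/37)/(ξ + 11/6)**2.
Simple pole: residue = g(a) at a = 2/7, which is 12332616/95250025.
List the singular points by increasing real part (a conjugate pair: the negative imaginary part first).


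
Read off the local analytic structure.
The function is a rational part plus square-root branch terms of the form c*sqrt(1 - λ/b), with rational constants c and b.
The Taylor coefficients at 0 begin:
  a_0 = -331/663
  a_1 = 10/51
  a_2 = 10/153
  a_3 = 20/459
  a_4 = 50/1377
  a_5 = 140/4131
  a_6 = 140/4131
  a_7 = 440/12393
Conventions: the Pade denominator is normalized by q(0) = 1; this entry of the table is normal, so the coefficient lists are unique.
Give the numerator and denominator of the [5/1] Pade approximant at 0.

Taylor coefficients needed (read off): a_0 = -331/663, a_1 = 10/51, a_2 = 10/153, a_3 = 20/459, a_4 = 50/1377, a_5 = 140/4131, a_6 = 140/4131.
Write the denominator as Q(λ) = 1 + q1*λ. Requiring Q*f - P = O(λ^7) with deg P <= 5 kills the coefficients of λ^6..λ^6 in Q*f:
  λ^6: a_6 + q1*a_5 = 0, i.e. 140/4131 + (140/4131)*q1 = 0.
Solving this linear system: q1 = -1.
The numerator is Q*f truncated at degree 5: P0 = a_0 = -331/663; P1 = a_1 + q1*a_0 = 461/663; P2 = a_2 + q1*a_1 = -20/153; P3 = a_3 + q1*a_2 = -10/459; P4 = a_4 + q1*a_3 = -10/1377; P5 = a_5 + q1*a_4 = -10/4131.

The Pade approximant has numerator coefficients [-331/663, 461/663, -20/153, -10/459, -10/1377, -10/4131]; denominator coefficients [1, -1].


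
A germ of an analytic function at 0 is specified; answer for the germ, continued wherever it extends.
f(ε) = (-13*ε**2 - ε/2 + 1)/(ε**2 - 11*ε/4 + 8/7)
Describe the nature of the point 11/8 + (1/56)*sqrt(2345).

The point is a pole of order 1.

The denominator factor ε**2 - 11*ε/4 + 8/7 vanishes at 11/8 + (1/56)*sqrt(2345) and appears to the power 1; the numerator there equals -7613/224 - (145/224)*sqrt(2345), nonzero, and no other factor vanishes.
Hence a pole whose order is the multiplicity, 1.


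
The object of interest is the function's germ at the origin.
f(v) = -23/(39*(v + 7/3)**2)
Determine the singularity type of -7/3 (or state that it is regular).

The denominator factor v + 7/3 vanishes at -7/3 and appears to the power 2; the numerator there equals -23/39, nonzero, and no other factor vanishes.
Hence a pole whose order is the multiplicity, 2.

The point is a pole of order 2.


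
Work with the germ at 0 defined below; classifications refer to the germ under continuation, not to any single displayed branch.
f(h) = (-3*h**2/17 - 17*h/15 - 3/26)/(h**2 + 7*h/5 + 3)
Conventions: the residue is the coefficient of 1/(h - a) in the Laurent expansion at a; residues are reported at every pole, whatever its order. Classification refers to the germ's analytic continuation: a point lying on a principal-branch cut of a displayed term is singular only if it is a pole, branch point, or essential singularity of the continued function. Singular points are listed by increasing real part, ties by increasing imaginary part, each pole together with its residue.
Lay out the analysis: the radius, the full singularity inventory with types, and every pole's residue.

Denominator factor (h**2 + 7*h/5 + 3): discriminant -251/25, complex-conjugate roots (-7/10) + ((1/10)*sqrt(251))*i and (-7/10) - ((1/10)*sqrt(251))*i; poles of order 1, moduli sqrt(3) and sqrt(3).
The radius of convergence is the smallest modulus among the singular points: sqrt(3).
The factor h**2 + 7*h/5 + 3 splits as (h - a)(h - a') with a = (-7/10) - ((1/10)*sqrt(251))*i, a' = (-7/10) + ((1/10)*sqrt(251))*i. At the order-1 pole a set g(h) = (h - a)*f(h) = [-3*h**2/17 - 17*h/15 - 3/26] / (h - a').
Simple pole: residue = g(a) at a = (-7/10) - ((1/10)*sqrt(251))*i, which is (-113/255) + ((34291/1664130)*sqrt(251))*i.
The factor h**2 + 7*h/5 + 3 splits as (h - a)(h - a') with a = (-7/10) + ((1/10)*sqrt(251))*i, a' = (-7/10) - ((1/10)*sqrt(251))*i. At the order-1 pole a set g(h) = (h - a)*f(h) = [-3*h**2/17 - 17*h/15 - 3/26] / (h - a').
Simple pole: residue = g(a) at a = (-7/10) + ((1/10)*sqrt(251))*i, which is (-113/255) - ((34291/1664130)*sqrt(251))*i.
List the singular points by increasing real part (a conjugate pair: the negative imaginary part first).

Radius of convergence at 0: sqrt(3).
At (-7/10) - ((1/10)*sqrt(251))*i: a pole of order 1; residue (-113/255) + ((34291/1664130)*sqrt(251))*i.
At (-7/10) + ((1/10)*sqrt(251))*i: a pole of order 1; residue (-113/255) - ((34291/1664130)*sqrt(251))*i.


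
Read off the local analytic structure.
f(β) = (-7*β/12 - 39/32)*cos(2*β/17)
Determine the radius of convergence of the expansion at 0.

The factor cos(2*β/17) is entire and contributes no finite singular point.
The polynomial part has no poles.
No finite singular points: the Taylor series at 0 converges everywhere.

The radius of convergence is infinite.


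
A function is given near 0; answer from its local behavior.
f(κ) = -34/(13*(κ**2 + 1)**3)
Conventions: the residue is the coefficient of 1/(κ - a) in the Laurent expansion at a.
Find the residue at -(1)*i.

The factor κ**2 + 1 splits as (κ - a)(κ - a') with a = -(1)*i, a' = (1)*i. At the order-3 pole a set g(κ) = (κ - a)^3*f(κ) = [-34/13] / (κ - a')^3.
Order-3 pole: residue = g''(a)/2; g''(-(1)*i) = -(51/52)*i, so the residue is -(51/104)*i.

The residue is -(51/104)*i.


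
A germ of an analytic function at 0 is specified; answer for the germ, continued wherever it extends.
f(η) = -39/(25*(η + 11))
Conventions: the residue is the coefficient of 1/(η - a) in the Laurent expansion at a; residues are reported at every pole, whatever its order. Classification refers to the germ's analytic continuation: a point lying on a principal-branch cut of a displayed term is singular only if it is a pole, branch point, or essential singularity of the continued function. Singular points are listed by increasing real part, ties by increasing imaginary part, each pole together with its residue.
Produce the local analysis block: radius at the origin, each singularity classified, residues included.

Denominator factor (η + 11): pole of order 1 at -11, modulus 11.
The radius of convergence is the smallest modulus among the singular points: 11.
At the order-1 pole -11 set g(η) = (η - (-11))*f(η) = -39/25.
Simple pole: residue = g(a) at a = -11, which is -39/25.

Radius of convergence at 0: 11.
At -11: a pole of order 1; residue -39/25.


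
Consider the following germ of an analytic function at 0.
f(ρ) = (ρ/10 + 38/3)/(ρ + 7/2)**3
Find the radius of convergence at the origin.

The radius of convergence is 7/2.

Denominator factor (ρ + 7/2)^3: pole of order 3 at -7/2, modulus 7/2.
The radius of convergence is the smallest modulus among the singular points: 7/2.
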